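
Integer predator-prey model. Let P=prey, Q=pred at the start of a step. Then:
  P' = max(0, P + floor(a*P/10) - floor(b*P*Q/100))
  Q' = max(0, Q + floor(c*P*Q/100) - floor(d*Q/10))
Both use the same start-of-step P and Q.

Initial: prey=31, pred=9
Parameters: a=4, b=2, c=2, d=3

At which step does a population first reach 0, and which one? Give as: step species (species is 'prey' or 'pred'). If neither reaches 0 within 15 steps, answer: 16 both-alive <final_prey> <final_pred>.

Step 1: prey: 31+12-5=38; pred: 9+5-2=12
Step 2: prey: 38+15-9=44; pred: 12+9-3=18
Step 3: prey: 44+17-15=46; pred: 18+15-5=28
Step 4: prey: 46+18-25=39; pred: 28+25-8=45
Step 5: prey: 39+15-35=19; pred: 45+35-13=67
Step 6: prey: 19+7-25=1; pred: 67+25-20=72
Step 7: prey: 1+0-1=0; pred: 72+1-21=52
First extinction: prey at step 7

Answer: 7 prey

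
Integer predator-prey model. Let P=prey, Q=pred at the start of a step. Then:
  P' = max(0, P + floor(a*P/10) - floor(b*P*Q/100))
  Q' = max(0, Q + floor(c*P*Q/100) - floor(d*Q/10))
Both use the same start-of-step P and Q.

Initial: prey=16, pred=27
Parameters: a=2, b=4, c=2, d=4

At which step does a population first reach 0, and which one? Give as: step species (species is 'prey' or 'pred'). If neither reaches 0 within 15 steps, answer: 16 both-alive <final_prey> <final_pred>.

Step 1: prey: 16+3-17=2; pred: 27+8-10=25
Step 2: prey: 2+0-2=0; pred: 25+1-10=16
First extinction: prey at step 2

Answer: 2 prey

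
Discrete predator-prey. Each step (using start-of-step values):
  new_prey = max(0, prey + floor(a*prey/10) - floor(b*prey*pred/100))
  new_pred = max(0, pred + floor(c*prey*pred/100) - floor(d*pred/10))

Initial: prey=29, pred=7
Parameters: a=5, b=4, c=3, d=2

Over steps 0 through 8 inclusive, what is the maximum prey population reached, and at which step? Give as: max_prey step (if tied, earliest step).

Step 1: prey: 29+14-8=35; pred: 7+6-1=12
Step 2: prey: 35+17-16=36; pred: 12+12-2=22
Step 3: prey: 36+18-31=23; pred: 22+23-4=41
Step 4: prey: 23+11-37=0; pred: 41+28-8=61
Step 5: prey: 0+0-0=0; pred: 61+0-12=49
Step 6: prey: 0+0-0=0; pred: 49+0-9=40
Step 7: prey: 0+0-0=0; pred: 40+0-8=32
Step 8: prey: 0+0-0=0; pred: 32+0-6=26
Max prey = 36 at step 2

Answer: 36 2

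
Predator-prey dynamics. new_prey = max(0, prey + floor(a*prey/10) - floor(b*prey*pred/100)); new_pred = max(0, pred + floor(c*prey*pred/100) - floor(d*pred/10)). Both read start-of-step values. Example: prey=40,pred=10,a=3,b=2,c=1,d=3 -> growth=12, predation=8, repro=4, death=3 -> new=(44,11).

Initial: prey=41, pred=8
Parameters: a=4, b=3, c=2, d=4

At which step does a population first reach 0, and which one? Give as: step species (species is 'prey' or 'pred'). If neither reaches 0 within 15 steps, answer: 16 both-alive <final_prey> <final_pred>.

Answer: 6 prey

Derivation:
Step 1: prey: 41+16-9=48; pred: 8+6-3=11
Step 2: prey: 48+19-15=52; pred: 11+10-4=17
Step 3: prey: 52+20-26=46; pred: 17+17-6=28
Step 4: prey: 46+18-38=26; pred: 28+25-11=42
Step 5: prey: 26+10-32=4; pred: 42+21-16=47
Step 6: prey: 4+1-5=0; pred: 47+3-18=32
First extinction: prey at step 6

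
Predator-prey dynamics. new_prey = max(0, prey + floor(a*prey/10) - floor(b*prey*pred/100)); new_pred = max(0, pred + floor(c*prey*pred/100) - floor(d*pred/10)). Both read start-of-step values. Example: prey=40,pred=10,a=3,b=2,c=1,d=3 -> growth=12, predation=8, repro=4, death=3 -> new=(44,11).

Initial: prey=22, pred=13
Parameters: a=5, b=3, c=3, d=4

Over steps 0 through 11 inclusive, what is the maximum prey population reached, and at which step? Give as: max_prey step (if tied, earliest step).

Step 1: prey: 22+11-8=25; pred: 13+8-5=16
Step 2: prey: 25+12-12=25; pred: 16+12-6=22
Step 3: prey: 25+12-16=21; pred: 22+16-8=30
Step 4: prey: 21+10-18=13; pred: 30+18-12=36
Step 5: prey: 13+6-14=5; pred: 36+14-14=36
Step 6: prey: 5+2-5=2; pred: 36+5-14=27
Step 7: prey: 2+1-1=2; pred: 27+1-10=18
Step 8: prey: 2+1-1=2; pred: 18+1-7=12
Step 9: prey: 2+1-0=3; pred: 12+0-4=8
Step 10: prey: 3+1-0=4; pred: 8+0-3=5
Step 11: prey: 4+2-0=6; pred: 5+0-2=3
Max prey = 25 at step 1

Answer: 25 1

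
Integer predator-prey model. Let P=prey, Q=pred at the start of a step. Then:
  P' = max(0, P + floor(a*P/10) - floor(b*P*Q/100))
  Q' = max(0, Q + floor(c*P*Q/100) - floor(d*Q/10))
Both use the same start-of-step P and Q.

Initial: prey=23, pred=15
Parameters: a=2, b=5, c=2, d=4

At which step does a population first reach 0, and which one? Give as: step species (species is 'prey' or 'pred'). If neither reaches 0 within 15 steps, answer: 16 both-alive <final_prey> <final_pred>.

Step 1: prey: 23+4-17=10; pred: 15+6-6=15
Step 2: prey: 10+2-7=5; pred: 15+3-6=12
Step 3: prey: 5+1-3=3; pred: 12+1-4=9
Step 4: prey: 3+0-1=2; pred: 9+0-3=6
Step 5: prey: 2+0-0=2; pred: 6+0-2=4
Step 6: prey: 2+0-0=2; pred: 4+0-1=3
Step 7: prey: 2+0-0=2; pred: 3+0-1=2
Step 8: prey: 2+0-0=2; pred: 2+0-0=2
Steps 9-15: state stable at prey=2, pred=2 (no change)
No extinction within 15 steps

Answer: 16 both-alive 2 2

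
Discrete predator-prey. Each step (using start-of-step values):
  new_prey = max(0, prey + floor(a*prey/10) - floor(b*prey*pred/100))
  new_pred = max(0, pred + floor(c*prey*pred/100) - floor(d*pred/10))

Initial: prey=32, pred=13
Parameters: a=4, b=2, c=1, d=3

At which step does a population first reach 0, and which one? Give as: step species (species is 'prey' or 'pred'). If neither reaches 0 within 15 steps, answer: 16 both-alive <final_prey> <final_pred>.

Answer: 16 both-alive 12 13

Derivation:
Step 1: prey: 32+12-8=36; pred: 13+4-3=14
Step 2: prey: 36+14-10=40; pred: 14+5-4=15
Step 3: prey: 40+16-12=44; pred: 15+6-4=17
Step 4: prey: 44+17-14=47; pred: 17+7-5=19
Step 5: prey: 47+18-17=48; pred: 19+8-5=22
Step 6: prey: 48+19-21=46; pred: 22+10-6=26
Step 7: prey: 46+18-23=41; pred: 26+11-7=30
Step 8: prey: 41+16-24=33; pred: 30+12-9=33
Step 9: prey: 33+13-21=25; pred: 33+10-9=34
Step 10: prey: 25+10-17=18; pred: 34+8-10=32
Step 11: prey: 18+7-11=14; pred: 32+5-9=28
Step 12: prey: 14+5-7=12; pred: 28+3-8=23
Step 13: prey: 12+4-5=11; pred: 23+2-6=19
Step 14: prey: 11+4-4=11; pred: 19+2-5=16
Step 15: prey: 11+4-3=12; pred: 16+1-4=13
No extinction within 15 steps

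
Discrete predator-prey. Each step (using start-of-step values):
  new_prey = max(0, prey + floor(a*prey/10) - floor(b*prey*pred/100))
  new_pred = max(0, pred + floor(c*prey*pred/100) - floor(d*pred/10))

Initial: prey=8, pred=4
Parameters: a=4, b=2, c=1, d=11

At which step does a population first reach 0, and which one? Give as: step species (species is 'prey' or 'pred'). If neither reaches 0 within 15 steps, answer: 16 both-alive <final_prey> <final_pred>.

Step 1: prey: 8+3-0=11; pred: 4+0-4=0
First extinction: pred at step 1

Answer: 1 pred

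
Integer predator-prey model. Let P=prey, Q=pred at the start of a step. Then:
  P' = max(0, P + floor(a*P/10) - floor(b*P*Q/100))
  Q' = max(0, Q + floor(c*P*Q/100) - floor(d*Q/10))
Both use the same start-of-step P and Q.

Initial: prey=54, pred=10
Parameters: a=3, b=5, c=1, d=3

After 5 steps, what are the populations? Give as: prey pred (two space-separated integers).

Step 1: prey: 54+16-27=43; pred: 10+5-3=12
Step 2: prey: 43+12-25=30; pred: 12+5-3=14
Step 3: prey: 30+9-21=18; pred: 14+4-4=14
Step 4: prey: 18+5-12=11; pred: 14+2-4=12
Step 5: prey: 11+3-6=8; pred: 12+1-3=10

Answer: 8 10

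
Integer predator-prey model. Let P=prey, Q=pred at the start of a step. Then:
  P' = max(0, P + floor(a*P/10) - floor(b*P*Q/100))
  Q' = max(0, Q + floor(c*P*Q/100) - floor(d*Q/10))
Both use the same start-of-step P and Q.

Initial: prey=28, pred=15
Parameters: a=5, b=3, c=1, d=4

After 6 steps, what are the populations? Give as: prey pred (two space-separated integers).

Step 1: prey: 28+14-12=30; pred: 15+4-6=13
Step 2: prey: 30+15-11=34; pred: 13+3-5=11
Step 3: prey: 34+17-11=40; pred: 11+3-4=10
Step 4: prey: 40+20-12=48; pred: 10+4-4=10
Step 5: prey: 48+24-14=58; pred: 10+4-4=10
Step 6: prey: 58+29-17=70; pred: 10+5-4=11

Answer: 70 11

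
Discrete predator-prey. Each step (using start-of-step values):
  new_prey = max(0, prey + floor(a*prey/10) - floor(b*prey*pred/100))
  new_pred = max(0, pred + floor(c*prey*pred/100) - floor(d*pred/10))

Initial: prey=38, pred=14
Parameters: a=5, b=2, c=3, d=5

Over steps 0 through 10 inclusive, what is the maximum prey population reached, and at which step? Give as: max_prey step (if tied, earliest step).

Answer: 50 2

Derivation:
Step 1: prey: 38+19-10=47; pred: 14+15-7=22
Step 2: prey: 47+23-20=50; pred: 22+31-11=42
Step 3: prey: 50+25-42=33; pred: 42+63-21=84
Step 4: prey: 33+16-55=0; pred: 84+83-42=125
Step 5: prey: 0+0-0=0; pred: 125+0-62=63
Step 6: prey: 0+0-0=0; pred: 63+0-31=32
Step 7: prey: 0+0-0=0; pred: 32+0-16=16
Step 8: prey: 0+0-0=0; pred: 16+0-8=8
Step 9: prey: 0+0-0=0; pred: 8+0-4=4
Step 10: prey: 0+0-0=0; pred: 4+0-2=2
Max prey = 50 at step 2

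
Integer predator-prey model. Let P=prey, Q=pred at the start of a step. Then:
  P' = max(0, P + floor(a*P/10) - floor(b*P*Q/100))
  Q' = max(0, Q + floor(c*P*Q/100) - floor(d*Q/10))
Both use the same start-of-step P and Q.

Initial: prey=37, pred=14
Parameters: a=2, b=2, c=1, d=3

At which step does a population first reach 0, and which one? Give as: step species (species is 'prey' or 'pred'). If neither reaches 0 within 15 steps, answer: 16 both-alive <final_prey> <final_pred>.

Answer: 16 both-alive 24 6

Derivation:
Step 1: prey: 37+7-10=34; pred: 14+5-4=15
Step 2: prey: 34+6-10=30; pred: 15+5-4=16
Step 3: prey: 30+6-9=27; pred: 16+4-4=16
Step 4: prey: 27+5-8=24; pred: 16+4-4=16
Step 5: prey: 24+4-7=21; pred: 16+3-4=15
Step 6: prey: 21+4-6=19; pred: 15+3-4=14
Step 7: prey: 19+3-5=17; pred: 14+2-4=12
Step 8: prey: 17+3-4=16; pred: 12+2-3=11
Step 9: prey: 16+3-3=16; pred: 11+1-3=9
Step 10: prey: 16+3-2=17; pred: 9+1-2=8
Step 11: prey: 17+3-2=18; pred: 8+1-2=7
Step 12: prey: 18+3-2=19; pred: 7+1-2=6
Step 13: prey: 19+3-2=20; pred: 6+1-1=6
Step 14: prey: 20+4-2=22; pred: 6+1-1=6
Step 15: prey: 22+4-2=24; pred: 6+1-1=6
No extinction within 15 steps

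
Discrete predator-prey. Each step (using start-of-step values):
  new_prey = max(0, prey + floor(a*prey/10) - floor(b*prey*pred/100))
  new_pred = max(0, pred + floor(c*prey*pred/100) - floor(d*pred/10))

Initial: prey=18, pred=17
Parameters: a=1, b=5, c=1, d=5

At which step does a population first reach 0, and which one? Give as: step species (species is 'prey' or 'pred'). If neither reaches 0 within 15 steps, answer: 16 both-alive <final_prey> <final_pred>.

Answer: 16 both-alive 2 1

Derivation:
Step 1: prey: 18+1-15=4; pred: 17+3-8=12
Step 2: prey: 4+0-2=2; pred: 12+0-6=6
Step 3: prey: 2+0-0=2; pred: 6+0-3=3
Step 4: prey: 2+0-0=2; pred: 3+0-1=2
Step 5: prey: 2+0-0=2; pred: 2+0-1=1
Step 6: prey: 2+0-0=2; pred: 1+0-0=1
Steps 7-15: state stable at prey=2, pred=1 (no change)
No extinction within 15 steps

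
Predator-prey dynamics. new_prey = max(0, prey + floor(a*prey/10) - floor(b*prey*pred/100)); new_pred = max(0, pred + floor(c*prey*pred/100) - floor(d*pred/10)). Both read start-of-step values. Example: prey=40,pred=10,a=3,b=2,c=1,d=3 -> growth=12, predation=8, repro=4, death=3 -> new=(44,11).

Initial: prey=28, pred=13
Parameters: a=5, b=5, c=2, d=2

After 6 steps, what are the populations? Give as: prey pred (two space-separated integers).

Step 1: prey: 28+14-18=24; pred: 13+7-2=18
Step 2: prey: 24+12-21=15; pred: 18+8-3=23
Step 3: prey: 15+7-17=5; pred: 23+6-4=25
Step 4: prey: 5+2-6=1; pred: 25+2-5=22
Step 5: prey: 1+0-1=0; pred: 22+0-4=18
Step 6: prey: 0+0-0=0; pred: 18+0-3=15

Answer: 0 15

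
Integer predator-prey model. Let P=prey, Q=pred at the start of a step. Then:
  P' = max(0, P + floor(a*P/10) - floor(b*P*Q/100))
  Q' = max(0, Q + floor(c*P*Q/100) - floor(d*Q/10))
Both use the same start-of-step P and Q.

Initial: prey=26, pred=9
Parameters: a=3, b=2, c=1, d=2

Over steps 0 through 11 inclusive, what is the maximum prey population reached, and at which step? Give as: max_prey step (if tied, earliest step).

Step 1: prey: 26+7-4=29; pred: 9+2-1=10
Step 2: prey: 29+8-5=32; pred: 10+2-2=10
Step 3: prey: 32+9-6=35; pred: 10+3-2=11
Step 4: prey: 35+10-7=38; pred: 11+3-2=12
Step 5: prey: 38+11-9=40; pred: 12+4-2=14
Step 6: prey: 40+12-11=41; pred: 14+5-2=17
Step 7: prey: 41+12-13=40; pred: 17+6-3=20
Step 8: prey: 40+12-16=36; pred: 20+8-4=24
Step 9: prey: 36+10-17=29; pred: 24+8-4=28
Step 10: prey: 29+8-16=21; pred: 28+8-5=31
Step 11: prey: 21+6-13=14; pred: 31+6-6=31
Max prey = 41 at step 6

Answer: 41 6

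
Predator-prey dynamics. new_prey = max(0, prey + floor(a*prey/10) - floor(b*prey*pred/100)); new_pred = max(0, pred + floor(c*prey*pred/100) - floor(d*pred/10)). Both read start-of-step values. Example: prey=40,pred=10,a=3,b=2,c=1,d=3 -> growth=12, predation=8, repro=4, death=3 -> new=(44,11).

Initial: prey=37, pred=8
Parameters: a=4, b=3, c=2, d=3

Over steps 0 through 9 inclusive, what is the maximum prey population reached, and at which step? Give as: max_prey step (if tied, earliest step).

Answer: 46 2

Derivation:
Step 1: prey: 37+14-8=43; pred: 8+5-2=11
Step 2: prey: 43+17-14=46; pred: 11+9-3=17
Step 3: prey: 46+18-23=41; pred: 17+15-5=27
Step 4: prey: 41+16-33=24; pred: 27+22-8=41
Step 5: prey: 24+9-29=4; pred: 41+19-12=48
Step 6: prey: 4+1-5=0; pred: 48+3-14=37
Step 7: prey: 0+0-0=0; pred: 37+0-11=26
Step 8: prey: 0+0-0=0; pred: 26+0-7=19
Step 9: prey: 0+0-0=0; pred: 19+0-5=14
Max prey = 46 at step 2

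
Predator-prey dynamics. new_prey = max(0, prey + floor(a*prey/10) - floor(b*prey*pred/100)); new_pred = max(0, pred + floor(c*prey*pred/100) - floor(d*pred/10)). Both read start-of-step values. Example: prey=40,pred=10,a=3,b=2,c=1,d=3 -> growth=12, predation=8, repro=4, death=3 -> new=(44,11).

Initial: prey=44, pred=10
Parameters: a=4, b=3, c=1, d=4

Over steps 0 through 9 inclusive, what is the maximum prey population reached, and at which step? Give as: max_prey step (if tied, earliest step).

Answer: 64 5

Derivation:
Step 1: prey: 44+17-13=48; pred: 10+4-4=10
Step 2: prey: 48+19-14=53; pred: 10+4-4=10
Step 3: prey: 53+21-15=59; pred: 10+5-4=11
Step 4: prey: 59+23-19=63; pred: 11+6-4=13
Step 5: prey: 63+25-24=64; pred: 13+8-5=16
Step 6: prey: 64+25-30=59; pred: 16+10-6=20
Step 7: prey: 59+23-35=47; pred: 20+11-8=23
Step 8: prey: 47+18-32=33; pred: 23+10-9=24
Step 9: prey: 33+13-23=23; pred: 24+7-9=22
Max prey = 64 at step 5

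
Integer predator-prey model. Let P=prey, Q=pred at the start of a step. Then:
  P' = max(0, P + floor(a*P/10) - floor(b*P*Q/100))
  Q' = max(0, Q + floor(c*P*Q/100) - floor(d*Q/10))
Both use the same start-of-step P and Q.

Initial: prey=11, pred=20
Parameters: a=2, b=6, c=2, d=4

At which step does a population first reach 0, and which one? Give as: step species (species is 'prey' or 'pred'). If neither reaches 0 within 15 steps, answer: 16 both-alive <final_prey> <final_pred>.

Step 1: prey: 11+2-13=0; pred: 20+4-8=16
First extinction: prey at step 1

Answer: 1 prey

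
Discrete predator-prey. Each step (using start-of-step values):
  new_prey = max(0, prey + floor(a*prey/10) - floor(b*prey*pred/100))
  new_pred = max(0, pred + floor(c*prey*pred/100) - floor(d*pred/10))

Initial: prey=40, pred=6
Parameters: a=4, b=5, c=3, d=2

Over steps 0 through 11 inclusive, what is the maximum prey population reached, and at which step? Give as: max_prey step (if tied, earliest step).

Answer: 44 1

Derivation:
Step 1: prey: 40+16-12=44; pred: 6+7-1=12
Step 2: prey: 44+17-26=35; pred: 12+15-2=25
Step 3: prey: 35+14-43=6; pred: 25+26-5=46
Step 4: prey: 6+2-13=0; pred: 46+8-9=45
Step 5: prey: 0+0-0=0; pred: 45+0-9=36
Step 6: prey: 0+0-0=0; pred: 36+0-7=29
Step 7: prey: 0+0-0=0; pred: 29+0-5=24
Step 8: prey: 0+0-0=0; pred: 24+0-4=20
Step 9: prey: 0+0-0=0; pred: 20+0-4=16
Step 10: prey: 0+0-0=0; pred: 16+0-3=13
Step 11: prey: 0+0-0=0; pred: 13+0-2=11
Max prey = 44 at step 1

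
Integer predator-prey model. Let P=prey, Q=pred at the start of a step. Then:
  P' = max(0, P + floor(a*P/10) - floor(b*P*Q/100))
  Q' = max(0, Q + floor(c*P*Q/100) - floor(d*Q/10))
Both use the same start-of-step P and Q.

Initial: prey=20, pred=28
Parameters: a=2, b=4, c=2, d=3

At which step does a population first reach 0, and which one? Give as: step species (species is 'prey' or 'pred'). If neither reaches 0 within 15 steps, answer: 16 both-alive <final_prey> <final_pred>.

Answer: 2 prey

Derivation:
Step 1: prey: 20+4-22=2; pred: 28+11-8=31
Step 2: prey: 2+0-2=0; pred: 31+1-9=23
First extinction: prey at step 2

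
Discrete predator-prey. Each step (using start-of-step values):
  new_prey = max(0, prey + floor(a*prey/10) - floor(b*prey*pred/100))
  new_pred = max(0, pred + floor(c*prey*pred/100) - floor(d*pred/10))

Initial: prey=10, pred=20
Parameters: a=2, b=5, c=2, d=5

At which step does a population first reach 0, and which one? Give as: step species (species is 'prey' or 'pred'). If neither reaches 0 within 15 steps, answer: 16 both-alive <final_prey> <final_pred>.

Step 1: prey: 10+2-10=2; pred: 20+4-10=14
Step 2: prey: 2+0-1=1; pred: 14+0-7=7
Step 3: prey: 1+0-0=1; pred: 7+0-3=4
Step 4: prey: 1+0-0=1; pred: 4+0-2=2
Step 5: prey: 1+0-0=1; pred: 2+0-1=1
Step 6: prey: 1+0-0=1; pred: 1+0-0=1
Steps 7-15: state stable at prey=1, pred=1 (no change)
No extinction within 15 steps

Answer: 16 both-alive 1 1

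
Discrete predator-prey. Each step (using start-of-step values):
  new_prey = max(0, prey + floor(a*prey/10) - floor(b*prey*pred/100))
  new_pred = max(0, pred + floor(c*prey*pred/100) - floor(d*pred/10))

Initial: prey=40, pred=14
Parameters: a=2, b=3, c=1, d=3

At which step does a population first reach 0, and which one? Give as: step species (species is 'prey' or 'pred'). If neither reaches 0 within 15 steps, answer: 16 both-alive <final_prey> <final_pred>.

Answer: 16 both-alive 21 3

Derivation:
Step 1: prey: 40+8-16=32; pred: 14+5-4=15
Step 2: prey: 32+6-14=24; pred: 15+4-4=15
Step 3: prey: 24+4-10=18; pred: 15+3-4=14
Step 4: prey: 18+3-7=14; pred: 14+2-4=12
Step 5: prey: 14+2-5=11; pred: 12+1-3=10
Step 6: prey: 11+2-3=10; pred: 10+1-3=8
Step 7: prey: 10+2-2=10; pred: 8+0-2=6
Step 8: prey: 10+2-1=11; pred: 6+0-1=5
Step 9: prey: 11+2-1=12; pred: 5+0-1=4
Step 10: prey: 12+2-1=13; pred: 4+0-1=3
Step 11: prey: 13+2-1=14; pred: 3+0-0=3
Step 12: prey: 14+2-1=15; pred: 3+0-0=3
Step 13: prey: 15+3-1=17; pred: 3+0-0=3
Step 14: prey: 17+3-1=19; pred: 3+0-0=3
Step 15: prey: 19+3-1=21; pred: 3+0-0=3
No extinction within 15 steps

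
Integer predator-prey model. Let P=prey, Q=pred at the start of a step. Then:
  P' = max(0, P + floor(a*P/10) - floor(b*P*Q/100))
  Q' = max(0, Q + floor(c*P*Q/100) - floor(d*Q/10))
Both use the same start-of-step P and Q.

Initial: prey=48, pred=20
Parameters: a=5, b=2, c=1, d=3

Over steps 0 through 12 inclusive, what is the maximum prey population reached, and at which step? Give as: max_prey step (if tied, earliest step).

Step 1: prey: 48+24-19=53; pred: 20+9-6=23
Step 2: prey: 53+26-24=55; pred: 23+12-6=29
Step 3: prey: 55+27-31=51; pred: 29+15-8=36
Step 4: prey: 51+25-36=40; pred: 36+18-10=44
Step 5: prey: 40+20-35=25; pred: 44+17-13=48
Step 6: prey: 25+12-24=13; pred: 48+12-14=46
Step 7: prey: 13+6-11=8; pred: 46+5-13=38
Step 8: prey: 8+4-6=6; pred: 38+3-11=30
Step 9: prey: 6+3-3=6; pred: 30+1-9=22
Step 10: prey: 6+3-2=7; pred: 22+1-6=17
Step 11: prey: 7+3-2=8; pred: 17+1-5=13
Step 12: prey: 8+4-2=10; pred: 13+1-3=11
Max prey = 55 at step 2

Answer: 55 2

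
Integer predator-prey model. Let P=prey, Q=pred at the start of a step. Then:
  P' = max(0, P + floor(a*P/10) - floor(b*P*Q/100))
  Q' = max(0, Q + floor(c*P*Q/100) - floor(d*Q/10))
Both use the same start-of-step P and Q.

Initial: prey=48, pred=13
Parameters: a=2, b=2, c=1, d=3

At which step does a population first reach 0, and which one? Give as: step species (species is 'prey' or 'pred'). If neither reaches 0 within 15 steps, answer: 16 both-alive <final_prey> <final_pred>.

Answer: 16 both-alive 18 3

Derivation:
Step 1: prey: 48+9-12=45; pred: 13+6-3=16
Step 2: prey: 45+9-14=40; pred: 16+7-4=19
Step 3: prey: 40+8-15=33; pred: 19+7-5=21
Step 4: prey: 33+6-13=26; pred: 21+6-6=21
Step 5: prey: 26+5-10=21; pred: 21+5-6=20
Step 6: prey: 21+4-8=17; pred: 20+4-6=18
Step 7: prey: 17+3-6=14; pred: 18+3-5=16
Step 8: prey: 14+2-4=12; pred: 16+2-4=14
Step 9: prey: 12+2-3=11; pred: 14+1-4=11
Step 10: prey: 11+2-2=11; pred: 11+1-3=9
Step 11: prey: 11+2-1=12; pred: 9+0-2=7
Step 12: prey: 12+2-1=13; pred: 7+0-2=5
Step 13: prey: 13+2-1=14; pred: 5+0-1=4
Step 14: prey: 14+2-1=15; pred: 4+0-1=3
Step 15: prey: 15+3-0=18; pred: 3+0-0=3
No extinction within 15 steps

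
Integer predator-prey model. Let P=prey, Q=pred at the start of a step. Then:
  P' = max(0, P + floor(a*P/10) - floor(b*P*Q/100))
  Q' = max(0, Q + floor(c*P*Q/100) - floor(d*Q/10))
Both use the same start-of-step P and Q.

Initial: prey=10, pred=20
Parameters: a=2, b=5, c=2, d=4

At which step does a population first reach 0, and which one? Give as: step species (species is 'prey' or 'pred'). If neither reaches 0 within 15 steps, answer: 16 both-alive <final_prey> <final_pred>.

Step 1: prey: 10+2-10=2; pred: 20+4-8=16
Step 2: prey: 2+0-1=1; pred: 16+0-6=10
Step 3: prey: 1+0-0=1; pred: 10+0-4=6
Step 4: prey: 1+0-0=1; pred: 6+0-2=4
Step 5: prey: 1+0-0=1; pred: 4+0-1=3
Step 6: prey: 1+0-0=1; pred: 3+0-1=2
Step 7: prey: 1+0-0=1; pred: 2+0-0=2
Steps 8-15: state stable at prey=1, pred=2 (no change)
No extinction within 15 steps

Answer: 16 both-alive 1 2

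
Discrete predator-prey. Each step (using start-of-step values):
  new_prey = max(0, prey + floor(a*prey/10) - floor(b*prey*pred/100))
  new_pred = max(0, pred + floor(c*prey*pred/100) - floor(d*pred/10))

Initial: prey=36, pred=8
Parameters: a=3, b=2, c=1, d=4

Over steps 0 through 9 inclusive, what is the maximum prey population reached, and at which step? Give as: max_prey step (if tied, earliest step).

Step 1: prey: 36+10-5=41; pred: 8+2-3=7
Step 2: prey: 41+12-5=48; pred: 7+2-2=7
Step 3: prey: 48+14-6=56; pred: 7+3-2=8
Step 4: prey: 56+16-8=64; pred: 8+4-3=9
Step 5: prey: 64+19-11=72; pred: 9+5-3=11
Step 6: prey: 72+21-15=78; pred: 11+7-4=14
Step 7: prey: 78+23-21=80; pred: 14+10-5=19
Step 8: prey: 80+24-30=74; pred: 19+15-7=27
Step 9: prey: 74+22-39=57; pred: 27+19-10=36
Max prey = 80 at step 7

Answer: 80 7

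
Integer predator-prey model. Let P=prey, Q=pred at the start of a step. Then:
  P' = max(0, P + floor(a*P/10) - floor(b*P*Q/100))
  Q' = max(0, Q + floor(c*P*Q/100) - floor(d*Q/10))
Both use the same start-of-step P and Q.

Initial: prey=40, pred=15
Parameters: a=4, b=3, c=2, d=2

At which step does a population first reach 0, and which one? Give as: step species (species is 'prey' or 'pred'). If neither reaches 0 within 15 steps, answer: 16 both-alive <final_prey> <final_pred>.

Answer: 4 prey

Derivation:
Step 1: prey: 40+16-18=38; pred: 15+12-3=24
Step 2: prey: 38+15-27=26; pred: 24+18-4=38
Step 3: prey: 26+10-29=7; pred: 38+19-7=50
Step 4: prey: 7+2-10=0; pred: 50+7-10=47
First extinction: prey at step 4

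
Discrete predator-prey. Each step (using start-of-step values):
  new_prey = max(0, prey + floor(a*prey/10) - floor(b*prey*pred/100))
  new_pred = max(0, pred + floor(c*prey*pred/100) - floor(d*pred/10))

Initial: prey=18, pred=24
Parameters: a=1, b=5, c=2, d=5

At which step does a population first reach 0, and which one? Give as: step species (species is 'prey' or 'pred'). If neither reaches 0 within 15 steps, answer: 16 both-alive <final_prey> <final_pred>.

Answer: 1 prey

Derivation:
Step 1: prey: 18+1-21=0; pred: 24+8-12=20
First extinction: prey at step 1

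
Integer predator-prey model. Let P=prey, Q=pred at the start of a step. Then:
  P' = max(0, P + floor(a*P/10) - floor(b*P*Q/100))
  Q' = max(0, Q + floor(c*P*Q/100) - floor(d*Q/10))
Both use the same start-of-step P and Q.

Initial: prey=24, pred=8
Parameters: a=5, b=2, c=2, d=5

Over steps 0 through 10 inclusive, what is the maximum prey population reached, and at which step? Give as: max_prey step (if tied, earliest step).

Step 1: prey: 24+12-3=33; pred: 8+3-4=7
Step 2: prey: 33+16-4=45; pred: 7+4-3=8
Step 3: prey: 45+22-7=60; pred: 8+7-4=11
Step 4: prey: 60+30-13=77; pred: 11+13-5=19
Step 5: prey: 77+38-29=86; pred: 19+29-9=39
Step 6: prey: 86+43-67=62; pred: 39+67-19=87
Step 7: prey: 62+31-107=0; pred: 87+107-43=151
Step 8: prey: 0+0-0=0; pred: 151+0-75=76
Step 9: prey: 0+0-0=0; pred: 76+0-38=38
Step 10: prey: 0+0-0=0; pred: 38+0-19=19
Max prey = 86 at step 5

Answer: 86 5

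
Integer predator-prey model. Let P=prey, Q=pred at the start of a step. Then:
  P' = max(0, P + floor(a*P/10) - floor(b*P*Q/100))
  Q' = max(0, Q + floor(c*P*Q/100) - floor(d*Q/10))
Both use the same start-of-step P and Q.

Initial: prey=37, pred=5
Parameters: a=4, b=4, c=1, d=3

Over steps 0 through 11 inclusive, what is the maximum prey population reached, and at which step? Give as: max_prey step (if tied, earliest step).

Step 1: prey: 37+14-7=44; pred: 5+1-1=5
Step 2: prey: 44+17-8=53; pred: 5+2-1=6
Step 3: prey: 53+21-12=62; pred: 6+3-1=8
Step 4: prey: 62+24-19=67; pred: 8+4-2=10
Step 5: prey: 67+26-26=67; pred: 10+6-3=13
Step 6: prey: 67+26-34=59; pred: 13+8-3=18
Step 7: prey: 59+23-42=40; pred: 18+10-5=23
Step 8: prey: 40+16-36=20; pred: 23+9-6=26
Step 9: prey: 20+8-20=8; pred: 26+5-7=24
Step 10: prey: 8+3-7=4; pred: 24+1-7=18
Step 11: prey: 4+1-2=3; pred: 18+0-5=13
Max prey = 67 at step 4

Answer: 67 4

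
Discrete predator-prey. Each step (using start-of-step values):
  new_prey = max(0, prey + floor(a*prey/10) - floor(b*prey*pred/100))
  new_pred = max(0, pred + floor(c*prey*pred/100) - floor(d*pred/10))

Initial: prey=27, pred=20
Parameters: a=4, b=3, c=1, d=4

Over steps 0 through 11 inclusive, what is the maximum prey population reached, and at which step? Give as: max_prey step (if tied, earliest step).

Answer: 85 11

Derivation:
Step 1: prey: 27+10-16=21; pred: 20+5-8=17
Step 2: prey: 21+8-10=19; pred: 17+3-6=14
Step 3: prey: 19+7-7=19; pred: 14+2-5=11
Step 4: prey: 19+7-6=20; pred: 11+2-4=9
Step 5: prey: 20+8-5=23; pred: 9+1-3=7
Step 6: prey: 23+9-4=28; pred: 7+1-2=6
Step 7: prey: 28+11-5=34; pred: 6+1-2=5
Step 8: prey: 34+13-5=42; pred: 5+1-2=4
Step 9: prey: 42+16-5=53; pred: 4+1-1=4
Step 10: prey: 53+21-6=68; pred: 4+2-1=5
Step 11: prey: 68+27-10=85; pred: 5+3-2=6
Max prey = 85 at step 11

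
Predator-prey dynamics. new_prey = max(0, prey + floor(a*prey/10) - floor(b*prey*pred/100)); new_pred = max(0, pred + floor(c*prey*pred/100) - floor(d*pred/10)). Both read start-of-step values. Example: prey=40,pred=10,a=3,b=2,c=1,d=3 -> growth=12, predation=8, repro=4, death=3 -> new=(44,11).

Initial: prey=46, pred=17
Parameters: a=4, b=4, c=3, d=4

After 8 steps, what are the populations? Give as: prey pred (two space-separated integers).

Step 1: prey: 46+18-31=33; pred: 17+23-6=34
Step 2: prey: 33+13-44=2; pred: 34+33-13=54
Step 3: prey: 2+0-4=0; pred: 54+3-21=36
Step 4: prey: 0+0-0=0; pred: 36+0-14=22
Step 5: prey: 0+0-0=0; pred: 22+0-8=14
Step 6: prey: 0+0-0=0; pred: 14+0-5=9
Step 7: prey: 0+0-0=0; pred: 9+0-3=6
Step 8: prey: 0+0-0=0; pred: 6+0-2=4

Answer: 0 4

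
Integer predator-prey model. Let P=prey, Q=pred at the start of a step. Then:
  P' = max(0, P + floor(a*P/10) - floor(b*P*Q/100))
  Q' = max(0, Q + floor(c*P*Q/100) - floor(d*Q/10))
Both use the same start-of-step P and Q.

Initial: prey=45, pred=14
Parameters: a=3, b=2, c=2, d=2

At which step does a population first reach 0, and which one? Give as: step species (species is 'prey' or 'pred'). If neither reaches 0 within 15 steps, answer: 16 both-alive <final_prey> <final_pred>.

Answer: 4 prey

Derivation:
Step 1: prey: 45+13-12=46; pred: 14+12-2=24
Step 2: prey: 46+13-22=37; pred: 24+22-4=42
Step 3: prey: 37+11-31=17; pred: 42+31-8=65
Step 4: prey: 17+5-22=0; pred: 65+22-13=74
First extinction: prey at step 4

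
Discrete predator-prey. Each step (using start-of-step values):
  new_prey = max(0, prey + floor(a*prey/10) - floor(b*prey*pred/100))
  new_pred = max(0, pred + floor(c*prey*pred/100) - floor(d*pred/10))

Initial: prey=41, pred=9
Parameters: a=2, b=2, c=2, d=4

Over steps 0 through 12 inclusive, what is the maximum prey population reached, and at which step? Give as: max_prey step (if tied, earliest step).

Answer: 42 1

Derivation:
Step 1: prey: 41+8-7=42; pred: 9+7-3=13
Step 2: prey: 42+8-10=40; pred: 13+10-5=18
Step 3: prey: 40+8-14=34; pred: 18+14-7=25
Step 4: prey: 34+6-17=23; pred: 25+17-10=32
Step 5: prey: 23+4-14=13; pred: 32+14-12=34
Step 6: prey: 13+2-8=7; pred: 34+8-13=29
Step 7: prey: 7+1-4=4; pred: 29+4-11=22
Step 8: prey: 4+0-1=3; pred: 22+1-8=15
Step 9: prey: 3+0-0=3; pred: 15+0-6=9
Step 10: prey: 3+0-0=3; pred: 9+0-3=6
Step 11: prey: 3+0-0=3; pred: 6+0-2=4
Step 12: prey: 3+0-0=3; pred: 4+0-1=3
Max prey = 42 at step 1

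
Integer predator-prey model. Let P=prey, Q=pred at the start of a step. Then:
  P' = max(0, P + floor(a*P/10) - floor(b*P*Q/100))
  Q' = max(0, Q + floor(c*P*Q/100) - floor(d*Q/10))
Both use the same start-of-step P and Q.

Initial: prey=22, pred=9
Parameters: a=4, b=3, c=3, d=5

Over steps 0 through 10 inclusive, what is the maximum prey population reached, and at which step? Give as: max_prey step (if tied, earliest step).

Answer: 29 3

Derivation:
Step 1: prey: 22+8-5=25; pred: 9+5-4=10
Step 2: prey: 25+10-7=28; pred: 10+7-5=12
Step 3: prey: 28+11-10=29; pred: 12+10-6=16
Step 4: prey: 29+11-13=27; pred: 16+13-8=21
Step 5: prey: 27+10-17=20; pred: 21+17-10=28
Step 6: prey: 20+8-16=12; pred: 28+16-14=30
Step 7: prey: 12+4-10=6; pred: 30+10-15=25
Step 8: prey: 6+2-4=4; pred: 25+4-12=17
Step 9: prey: 4+1-2=3; pred: 17+2-8=11
Step 10: prey: 3+1-0=4; pred: 11+0-5=6
Max prey = 29 at step 3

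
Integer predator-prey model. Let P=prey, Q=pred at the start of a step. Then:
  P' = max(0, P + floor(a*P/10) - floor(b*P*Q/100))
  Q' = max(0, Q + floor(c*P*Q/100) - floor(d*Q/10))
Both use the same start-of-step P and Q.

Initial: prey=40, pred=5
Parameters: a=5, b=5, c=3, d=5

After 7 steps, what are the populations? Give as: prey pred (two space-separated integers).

Step 1: prey: 40+20-10=50; pred: 5+6-2=9
Step 2: prey: 50+25-22=53; pred: 9+13-4=18
Step 3: prey: 53+26-47=32; pred: 18+28-9=37
Step 4: prey: 32+16-59=0; pred: 37+35-18=54
Step 5: prey: 0+0-0=0; pred: 54+0-27=27
Step 6: prey: 0+0-0=0; pred: 27+0-13=14
Step 7: prey: 0+0-0=0; pred: 14+0-7=7

Answer: 0 7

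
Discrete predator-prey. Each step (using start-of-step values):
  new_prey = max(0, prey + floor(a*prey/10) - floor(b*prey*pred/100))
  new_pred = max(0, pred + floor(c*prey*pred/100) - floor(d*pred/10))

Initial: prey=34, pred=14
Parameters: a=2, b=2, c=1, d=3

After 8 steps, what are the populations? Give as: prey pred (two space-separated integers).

Answer: 20 10

Derivation:
Step 1: prey: 34+6-9=31; pred: 14+4-4=14
Step 2: prey: 31+6-8=29; pred: 14+4-4=14
Step 3: prey: 29+5-8=26; pred: 14+4-4=14
Step 4: prey: 26+5-7=24; pred: 14+3-4=13
Step 5: prey: 24+4-6=22; pred: 13+3-3=13
Step 6: prey: 22+4-5=21; pred: 13+2-3=12
Step 7: prey: 21+4-5=20; pred: 12+2-3=11
Step 8: prey: 20+4-4=20; pred: 11+2-3=10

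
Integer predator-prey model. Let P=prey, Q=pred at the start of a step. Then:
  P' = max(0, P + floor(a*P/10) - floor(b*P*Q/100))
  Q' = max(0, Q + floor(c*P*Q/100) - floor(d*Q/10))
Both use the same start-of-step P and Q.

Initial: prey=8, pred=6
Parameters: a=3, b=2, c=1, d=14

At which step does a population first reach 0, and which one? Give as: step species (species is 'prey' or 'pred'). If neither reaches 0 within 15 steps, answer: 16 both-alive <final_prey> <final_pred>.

Answer: 1 pred

Derivation:
Step 1: prey: 8+2-0=10; pred: 6+0-8=0
First extinction: pred at step 1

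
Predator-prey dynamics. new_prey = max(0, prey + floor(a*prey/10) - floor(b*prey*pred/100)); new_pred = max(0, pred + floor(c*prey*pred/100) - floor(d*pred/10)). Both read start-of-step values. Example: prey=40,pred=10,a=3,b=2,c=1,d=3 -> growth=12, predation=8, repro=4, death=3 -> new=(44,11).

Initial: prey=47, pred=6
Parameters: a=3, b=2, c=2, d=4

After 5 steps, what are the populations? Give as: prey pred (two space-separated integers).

Answer: 11 78

Derivation:
Step 1: prey: 47+14-5=56; pred: 6+5-2=9
Step 2: prey: 56+16-10=62; pred: 9+10-3=16
Step 3: prey: 62+18-19=61; pred: 16+19-6=29
Step 4: prey: 61+18-35=44; pred: 29+35-11=53
Step 5: prey: 44+13-46=11; pred: 53+46-21=78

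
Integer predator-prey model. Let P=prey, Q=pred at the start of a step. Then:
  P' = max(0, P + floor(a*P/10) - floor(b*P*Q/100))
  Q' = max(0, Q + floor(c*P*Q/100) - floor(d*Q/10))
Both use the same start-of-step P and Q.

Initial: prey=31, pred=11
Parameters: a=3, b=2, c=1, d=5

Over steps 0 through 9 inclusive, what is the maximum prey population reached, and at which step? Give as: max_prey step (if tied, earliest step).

Step 1: prey: 31+9-6=34; pred: 11+3-5=9
Step 2: prey: 34+10-6=38; pred: 9+3-4=8
Step 3: prey: 38+11-6=43; pred: 8+3-4=7
Step 4: prey: 43+12-6=49; pred: 7+3-3=7
Step 5: prey: 49+14-6=57; pred: 7+3-3=7
Step 6: prey: 57+17-7=67; pred: 7+3-3=7
Step 7: prey: 67+20-9=78; pred: 7+4-3=8
Step 8: prey: 78+23-12=89; pred: 8+6-4=10
Step 9: prey: 89+26-17=98; pred: 10+8-5=13
Max prey = 98 at step 9

Answer: 98 9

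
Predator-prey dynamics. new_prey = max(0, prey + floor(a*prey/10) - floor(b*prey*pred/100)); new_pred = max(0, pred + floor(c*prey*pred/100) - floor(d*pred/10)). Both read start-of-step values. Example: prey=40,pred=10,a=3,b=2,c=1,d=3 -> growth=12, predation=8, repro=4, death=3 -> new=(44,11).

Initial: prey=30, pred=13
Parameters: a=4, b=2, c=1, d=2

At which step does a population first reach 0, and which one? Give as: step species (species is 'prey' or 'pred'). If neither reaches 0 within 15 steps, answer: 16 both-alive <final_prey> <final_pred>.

Step 1: prey: 30+12-7=35; pred: 13+3-2=14
Step 2: prey: 35+14-9=40; pred: 14+4-2=16
Step 3: prey: 40+16-12=44; pred: 16+6-3=19
Step 4: prey: 44+17-16=45; pred: 19+8-3=24
Step 5: prey: 45+18-21=42; pred: 24+10-4=30
Step 6: prey: 42+16-25=33; pred: 30+12-6=36
Step 7: prey: 33+13-23=23; pred: 36+11-7=40
Step 8: prey: 23+9-18=14; pred: 40+9-8=41
Step 9: prey: 14+5-11=8; pred: 41+5-8=38
Step 10: prey: 8+3-6=5; pred: 38+3-7=34
Step 11: prey: 5+2-3=4; pred: 34+1-6=29
Step 12: prey: 4+1-2=3; pred: 29+1-5=25
Step 13: prey: 3+1-1=3; pred: 25+0-5=20
Step 14: prey: 3+1-1=3; pred: 20+0-4=16
Step 15: prey: 3+1-0=4; pred: 16+0-3=13
No extinction within 15 steps

Answer: 16 both-alive 4 13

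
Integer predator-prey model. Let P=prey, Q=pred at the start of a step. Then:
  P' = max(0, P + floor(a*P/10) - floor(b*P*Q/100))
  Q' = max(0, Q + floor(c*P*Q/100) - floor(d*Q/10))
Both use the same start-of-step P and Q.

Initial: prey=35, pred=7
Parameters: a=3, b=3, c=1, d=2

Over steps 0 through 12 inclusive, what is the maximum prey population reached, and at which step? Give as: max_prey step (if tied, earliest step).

Answer: 40 2

Derivation:
Step 1: prey: 35+10-7=38; pred: 7+2-1=8
Step 2: prey: 38+11-9=40; pred: 8+3-1=10
Step 3: prey: 40+12-12=40; pred: 10+4-2=12
Step 4: prey: 40+12-14=38; pred: 12+4-2=14
Step 5: prey: 38+11-15=34; pred: 14+5-2=17
Step 6: prey: 34+10-17=27; pred: 17+5-3=19
Step 7: prey: 27+8-15=20; pred: 19+5-3=21
Step 8: prey: 20+6-12=14; pred: 21+4-4=21
Step 9: prey: 14+4-8=10; pred: 21+2-4=19
Step 10: prey: 10+3-5=8; pred: 19+1-3=17
Step 11: prey: 8+2-4=6; pred: 17+1-3=15
Step 12: prey: 6+1-2=5; pred: 15+0-3=12
Max prey = 40 at step 2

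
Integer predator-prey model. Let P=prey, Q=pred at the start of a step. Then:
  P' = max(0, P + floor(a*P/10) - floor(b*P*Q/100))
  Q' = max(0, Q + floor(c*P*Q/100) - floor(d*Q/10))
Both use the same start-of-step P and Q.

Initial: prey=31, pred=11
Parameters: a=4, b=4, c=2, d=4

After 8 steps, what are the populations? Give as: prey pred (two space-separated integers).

Step 1: prey: 31+12-13=30; pred: 11+6-4=13
Step 2: prey: 30+12-15=27; pred: 13+7-5=15
Step 3: prey: 27+10-16=21; pred: 15+8-6=17
Step 4: prey: 21+8-14=15; pred: 17+7-6=18
Step 5: prey: 15+6-10=11; pred: 18+5-7=16
Step 6: prey: 11+4-7=8; pred: 16+3-6=13
Step 7: prey: 8+3-4=7; pred: 13+2-5=10
Step 8: prey: 7+2-2=7; pred: 10+1-4=7

Answer: 7 7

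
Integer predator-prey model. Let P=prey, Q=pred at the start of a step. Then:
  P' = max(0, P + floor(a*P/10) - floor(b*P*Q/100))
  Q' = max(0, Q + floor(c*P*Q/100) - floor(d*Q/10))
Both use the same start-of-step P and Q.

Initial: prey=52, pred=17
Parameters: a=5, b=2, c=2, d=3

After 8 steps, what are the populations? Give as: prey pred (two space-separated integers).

Answer: 0 29

Derivation:
Step 1: prey: 52+26-17=61; pred: 17+17-5=29
Step 2: prey: 61+30-35=56; pred: 29+35-8=56
Step 3: prey: 56+28-62=22; pred: 56+62-16=102
Step 4: prey: 22+11-44=0; pred: 102+44-30=116
Step 5: prey: 0+0-0=0; pred: 116+0-34=82
Step 6: prey: 0+0-0=0; pred: 82+0-24=58
Step 7: prey: 0+0-0=0; pred: 58+0-17=41
Step 8: prey: 0+0-0=0; pred: 41+0-12=29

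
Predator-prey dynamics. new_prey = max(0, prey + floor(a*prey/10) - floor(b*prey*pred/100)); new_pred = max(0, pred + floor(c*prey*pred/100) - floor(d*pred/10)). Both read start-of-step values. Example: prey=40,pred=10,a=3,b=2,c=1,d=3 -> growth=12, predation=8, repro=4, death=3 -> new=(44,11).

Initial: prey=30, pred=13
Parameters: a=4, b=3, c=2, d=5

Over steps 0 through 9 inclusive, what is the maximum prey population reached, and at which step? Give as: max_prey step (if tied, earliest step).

Step 1: prey: 30+12-11=31; pred: 13+7-6=14
Step 2: prey: 31+12-13=30; pred: 14+8-7=15
Step 3: prey: 30+12-13=29; pred: 15+9-7=17
Step 4: prey: 29+11-14=26; pred: 17+9-8=18
Step 5: prey: 26+10-14=22; pred: 18+9-9=18
Step 6: prey: 22+8-11=19; pred: 18+7-9=16
Step 7: prey: 19+7-9=17; pred: 16+6-8=14
Step 8: prey: 17+6-7=16; pred: 14+4-7=11
Step 9: prey: 16+6-5=17; pred: 11+3-5=9
Max prey = 31 at step 1

Answer: 31 1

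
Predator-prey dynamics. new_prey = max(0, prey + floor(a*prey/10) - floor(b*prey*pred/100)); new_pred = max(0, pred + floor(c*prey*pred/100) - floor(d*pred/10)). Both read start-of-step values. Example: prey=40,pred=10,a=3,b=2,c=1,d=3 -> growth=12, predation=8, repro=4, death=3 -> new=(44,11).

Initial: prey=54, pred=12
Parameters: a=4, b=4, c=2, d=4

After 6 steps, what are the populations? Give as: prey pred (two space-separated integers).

Step 1: prey: 54+21-25=50; pred: 12+12-4=20
Step 2: prey: 50+20-40=30; pred: 20+20-8=32
Step 3: prey: 30+12-38=4; pred: 32+19-12=39
Step 4: prey: 4+1-6=0; pred: 39+3-15=27
Step 5: prey: 0+0-0=0; pred: 27+0-10=17
Step 6: prey: 0+0-0=0; pred: 17+0-6=11

Answer: 0 11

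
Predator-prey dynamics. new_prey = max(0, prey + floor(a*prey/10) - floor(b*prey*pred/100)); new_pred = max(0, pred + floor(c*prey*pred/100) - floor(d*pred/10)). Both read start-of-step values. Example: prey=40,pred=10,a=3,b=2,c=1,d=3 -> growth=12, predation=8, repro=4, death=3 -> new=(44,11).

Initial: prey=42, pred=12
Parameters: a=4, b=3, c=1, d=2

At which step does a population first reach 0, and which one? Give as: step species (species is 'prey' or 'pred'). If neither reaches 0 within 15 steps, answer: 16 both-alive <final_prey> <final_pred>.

Step 1: prey: 42+16-15=43; pred: 12+5-2=15
Step 2: prey: 43+17-19=41; pred: 15+6-3=18
Step 3: prey: 41+16-22=35; pred: 18+7-3=22
Step 4: prey: 35+14-23=26; pred: 22+7-4=25
Step 5: prey: 26+10-19=17; pred: 25+6-5=26
Step 6: prey: 17+6-13=10; pred: 26+4-5=25
Step 7: prey: 10+4-7=7; pred: 25+2-5=22
Step 8: prey: 7+2-4=5; pred: 22+1-4=19
Step 9: prey: 5+2-2=5; pred: 19+0-3=16
Step 10: prey: 5+2-2=5; pred: 16+0-3=13
Step 11: prey: 5+2-1=6; pred: 13+0-2=11
Step 12: prey: 6+2-1=7; pred: 11+0-2=9
Step 13: prey: 7+2-1=8; pred: 9+0-1=8
Step 14: prey: 8+3-1=10; pred: 8+0-1=7
Step 15: prey: 10+4-2=12; pred: 7+0-1=6
No extinction within 15 steps

Answer: 16 both-alive 12 6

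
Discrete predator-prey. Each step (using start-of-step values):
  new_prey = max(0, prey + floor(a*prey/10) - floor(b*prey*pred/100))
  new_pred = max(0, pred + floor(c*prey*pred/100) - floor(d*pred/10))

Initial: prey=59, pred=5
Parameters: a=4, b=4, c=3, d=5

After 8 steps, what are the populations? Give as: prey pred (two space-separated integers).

Step 1: prey: 59+23-11=71; pred: 5+8-2=11
Step 2: prey: 71+28-31=68; pred: 11+23-5=29
Step 3: prey: 68+27-78=17; pred: 29+59-14=74
Step 4: prey: 17+6-50=0; pred: 74+37-37=74
Step 5: prey: 0+0-0=0; pred: 74+0-37=37
Step 6: prey: 0+0-0=0; pred: 37+0-18=19
Step 7: prey: 0+0-0=0; pred: 19+0-9=10
Step 8: prey: 0+0-0=0; pred: 10+0-5=5

Answer: 0 5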